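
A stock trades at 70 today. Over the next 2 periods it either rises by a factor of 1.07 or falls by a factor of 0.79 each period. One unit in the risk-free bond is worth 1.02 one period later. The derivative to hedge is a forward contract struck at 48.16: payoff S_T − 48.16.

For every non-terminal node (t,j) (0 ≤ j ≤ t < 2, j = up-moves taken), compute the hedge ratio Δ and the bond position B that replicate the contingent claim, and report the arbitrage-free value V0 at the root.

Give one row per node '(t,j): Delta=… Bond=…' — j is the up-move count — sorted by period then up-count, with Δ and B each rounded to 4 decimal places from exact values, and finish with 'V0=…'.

(0,0): Delta=1.0000 Bond=-46.2899
(1,0): Delta=1.0000 Bond=-47.2157
(1,1): Delta=1.0000 Bond=-47.2157
V0=23.7101

Under the risk-neutral measure, an up-move has probability p* = (R−d)/(u−d) = 0.8214 and values discount at R = 1.02.
Payoff layer (t=2): V(2,0)=-4.4730, V(2,1)=11.0110, V(2,2)=31.9830
Node (1,0) S=55.3000: V=(p*·11.0110+(1−p*)·-4.4730)/1.02=8.0843; Δ=(11.0110−-4.4730)/(59.1710−43.6870)=1.0000; B=V−Δ·S=-47.2157
Node (1,1) S=74.9000: V=(p*·31.9830+(1−p*)·11.0110)/1.02=27.6843; Δ=(31.9830−11.0110)/(80.1430−59.1710)=1.0000; B=V−Δ·S=-47.2157
Node (0,0) S=70.0000: V=(p*·27.6843+(1−p*)·8.0843)/1.02=23.7101; Δ=(27.6843−8.0843)/(74.9000−55.3000)=1.0000; B=V−Δ·S=-46.2899
Root portfolio cost Δ·70+B reproduces V0=23.7101.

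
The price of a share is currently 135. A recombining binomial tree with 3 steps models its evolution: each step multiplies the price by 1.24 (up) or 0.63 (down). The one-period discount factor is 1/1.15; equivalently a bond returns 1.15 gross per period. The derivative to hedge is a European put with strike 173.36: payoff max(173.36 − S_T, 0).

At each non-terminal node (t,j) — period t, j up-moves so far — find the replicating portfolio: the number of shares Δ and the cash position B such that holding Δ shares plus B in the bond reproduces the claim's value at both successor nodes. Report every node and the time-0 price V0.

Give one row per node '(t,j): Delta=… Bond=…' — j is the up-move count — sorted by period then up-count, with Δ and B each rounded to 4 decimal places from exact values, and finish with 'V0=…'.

Risk-neutral probability p* = (R−d)/(u−d) = (1.15−0.63)/(1.24−0.63) = 0.8525.
Terminal values V(3,·): V(3,0)=139.6037, V(3,1)=106.9189, V(3,2)=42.5871, V(3,3)=0.0000
  t=2,j=0: stock 53.5815 → up 66.4411 (V=106.9189), down 33.7563 (V=139.6037). Price 97.1663; hedge Δ=-1.0000, bond B=150.7478.
  t=2,j=1: stock 105.4620 → up 130.7729 (V=42.5871), down 66.4411 (V=106.9189). Price 45.2858; hedge Δ=-1.0000, bond B=150.7478.
  t=2,j=2: stock 207.5760 → up 257.3942 (V=0.0000), down 130.7729 (V=42.5871). Price 5.4638; hedge Δ=-0.3363, bond B=75.2787.
  t=1,j=0: stock 85.0500 → up 105.4620 (V=45.2858), down 53.5815 (V=97.1663). Price 46.0351; hedge Δ=-1.0000, bond B=131.0851.
  t=1,j=1: stock 167.4000 → up 207.5760 (V=5.4638), down 105.4620 (V=45.2858). Price 9.8601; hedge Δ=-0.3900, bond B=75.1422.
  t=0,j=0: stock 135.0000 → up 167.4000 (V=9.8601), down 85.0500 (V=46.0351). Price 13.2152; hedge Δ=-0.4393, bond B=72.5183.
Self-financing check: at every node Δ·S+B equals the discounted successor values.

(0,0): Delta=-0.4393 Bond=72.5183
(1,0): Delta=-1.0000 Bond=131.0851
(1,1): Delta=-0.3900 Bond=75.1422
(2,0): Delta=-1.0000 Bond=150.7478
(2,1): Delta=-1.0000 Bond=150.7478
(2,2): Delta=-0.3363 Bond=75.2787
V0=13.2152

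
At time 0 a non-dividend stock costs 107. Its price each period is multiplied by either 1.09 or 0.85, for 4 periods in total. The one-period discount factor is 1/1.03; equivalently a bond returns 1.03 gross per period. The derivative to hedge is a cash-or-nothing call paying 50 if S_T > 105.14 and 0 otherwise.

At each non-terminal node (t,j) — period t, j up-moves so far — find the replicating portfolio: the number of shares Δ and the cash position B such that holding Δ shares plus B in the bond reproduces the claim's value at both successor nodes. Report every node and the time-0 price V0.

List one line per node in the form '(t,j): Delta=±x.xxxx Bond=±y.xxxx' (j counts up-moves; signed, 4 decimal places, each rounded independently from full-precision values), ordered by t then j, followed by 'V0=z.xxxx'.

Under the risk-neutral measure, an up-move has probability p* = (R−d)/(u−d) = 0.7500 and values discount at R = 1.03.
Terminal payoffs: V(4,0)=0.0000, V(4,1)=0.0000, V(4,2)=0.0000, V(4,3)=50.0000, V(4,4)=50.0000
(3,0): S=65.7114. Δ = (V_up−V_dn)/(S_up−S_dn) = (0.0000−0.0000)/(71.6254−55.8547) = 0.0000. V = [p*·0.0000 + (1−p*)·0.0000]/1.03 = 0.0000. B = V − Δ·S = 0.0000.
(3,1): S=84.2652. Δ = (V_up−V_dn)/(S_up−S_dn) = (0.0000−0.0000)/(91.8490−71.6254) = 0.0000. V = [p*·0.0000 + (1−p*)·0.0000]/1.03 = 0.0000. B = V − Δ·S = 0.0000.
(3,2): S=108.0577. Δ = (V_up−V_dn)/(S_up−S_dn) = (50.0000−0.0000)/(117.7829−91.8490) = 1.9280. V = [p*·50.0000 + (1−p*)·0.0000]/1.03 = 36.4078. B = V − Δ·S = -171.9256.
(3,3): S=138.5681. Δ = (V_up−V_dn)/(S_up−S_dn) = (50.0000−50.0000)/(151.0392−117.7829) = 0.0000. V = [p*·50.0000 + (1−p*)·50.0000]/1.03 = 48.5437. B = V − Δ·S = 48.5437.
(2,0): S=77.3075. Δ = (V_up−V_dn)/(S_up−S_dn) = (0.0000−0.0000)/(84.2652−65.7114) = 0.0000. V = [p*·0.0000 + (1−p*)·0.0000]/1.03 = 0.0000. B = V − Δ·S = 0.0000.
(2,1): S=99.1355. Δ = (V_up−V_dn)/(S_up−S_dn) = (36.4078−0.0000)/(108.0577−84.2652) = 1.5302. V = [p*·36.4078 + (1−p*)·0.0000]/1.03 = 26.5105. B = V − Δ·S = -125.1885.
(2,2): S=127.1267. Δ = (V_up−V_dn)/(S_up−S_dn) = (48.5437−36.4078)/(138.5681−108.0577) = 0.3978. V = [p*·48.5437 + (1−p*)·36.4078]/1.03 = 44.1842. B = V − Δ·S = -6.3822.
(1,0): S=90.9500. Δ = (V_up−V_dn)/(S_up−S_dn) = (26.5105−0.0000)/(99.1355−77.3075) = 1.2145. V = [p*·26.5105 + (1−p*)·0.0000]/1.03 = 19.3038. B = V − Δ·S = -91.1567.
(1,1): S=116.6300. Δ = (V_up−V_dn)/(S_up−S_dn) = (44.1842−26.5105)/(127.1267−99.1355) = 0.6314. V = [p*·44.1842 + (1−p*)·26.5105]/1.03 = 38.6075. B = V − Δ·S = -35.0328.
(0,0): S=107.0000. Δ = (V_up−V_dn)/(S_up−S_dn) = (38.6075−19.3038)/(116.6300−90.9500) = 0.7517. V = [p*·38.6075 + (1−p*)·19.3038]/1.03 = 32.7977. B = V − Δ·S = -47.6347.
Each (Δ,B) replicates both successor values, so the strategy is self-financing and V0 is arbitrage-free.

(0,0): Delta=0.7517 Bond=-47.6347
(1,0): Delta=1.2145 Bond=-91.1567
(1,1): Delta=0.6314 Bond=-35.0328
(2,0): Delta=0.0000 Bond=0.0000
(2,1): Delta=1.5302 Bond=-125.1885
(2,2): Delta=0.3978 Bond=-6.3822
(3,0): Delta=0.0000 Bond=0.0000
(3,1): Delta=0.0000 Bond=0.0000
(3,2): Delta=1.9280 Bond=-171.9256
(3,3): Delta=0.0000 Bond=48.5437
V0=32.7977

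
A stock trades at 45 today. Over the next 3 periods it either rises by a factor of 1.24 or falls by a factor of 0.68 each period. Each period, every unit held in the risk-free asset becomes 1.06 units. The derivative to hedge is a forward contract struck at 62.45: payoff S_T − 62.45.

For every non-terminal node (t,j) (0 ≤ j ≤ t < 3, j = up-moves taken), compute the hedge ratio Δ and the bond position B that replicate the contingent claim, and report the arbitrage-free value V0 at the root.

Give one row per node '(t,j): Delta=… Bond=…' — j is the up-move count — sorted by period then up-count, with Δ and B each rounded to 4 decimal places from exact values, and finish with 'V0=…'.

(0,0): Delta=1.0000 Bond=-52.4342
(1,0): Delta=1.0000 Bond=-55.5803
(1,1): Delta=1.0000 Bond=-55.5803
(2,0): Delta=1.0000 Bond=-58.9151
(2,1): Delta=1.0000 Bond=-58.9151
(2,2): Delta=1.0000 Bond=-58.9151
V0=-7.4342

Under the risk-neutral measure, an up-move has probability p* = (R−d)/(u−d) = 0.6786 and values discount at R = 1.06.
At expiry t=3: V(3,0)=-48.3006, V(3,1)=-36.6481, V(3,2)=-15.3994, V(3,3)=23.3481
  t=2,j=0: stock 20.8080 → up 25.8019 (V=-36.6481), down 14.1494 (V=-48.3006). Price -38.1071; hedge Δ=1.0000, bond B=-58.9151.
  t=2,j=1: stock 37.9440 → up 47.0506 (V=-15.3994), down 25.8019 (V=-36.6481). Price -20.9711; hedge Δ=1.0000, bond B=-58.9151.
  t=2,j=2: stock 69.1920 → up 85.7981 (V=23.3481), down 47.0506 (V=-15.3994). Price 10.2769; hedge Δ=1.0000, bond B=-58.9151.
  t=1,j=0: stock 30.6000 → up 37.9440 (V=-20.9711), down 20.8080 (V=-38.1071). Price -24.9803; hedge Δ=1.0000, bond B=-55.5803.
  t=1,j=1: stock 55.8000 → up 69.1920 (V=10.2769), down 37.9440 (V=-20.9711). Price 0.2197; hedge Δ=1.0000, bond B=-55.5803.
  t=0,j=0: stock 45.0000 → up 55.8000 (V=0.2197), down 30.6000 (V=-24.9803). Price -7.4342; hedge Δ=1.0000, bond B=-52.4342.
Each (Δ,B) replicates both successor values, so the strategy is self-financing and V0 is arbitrage-free.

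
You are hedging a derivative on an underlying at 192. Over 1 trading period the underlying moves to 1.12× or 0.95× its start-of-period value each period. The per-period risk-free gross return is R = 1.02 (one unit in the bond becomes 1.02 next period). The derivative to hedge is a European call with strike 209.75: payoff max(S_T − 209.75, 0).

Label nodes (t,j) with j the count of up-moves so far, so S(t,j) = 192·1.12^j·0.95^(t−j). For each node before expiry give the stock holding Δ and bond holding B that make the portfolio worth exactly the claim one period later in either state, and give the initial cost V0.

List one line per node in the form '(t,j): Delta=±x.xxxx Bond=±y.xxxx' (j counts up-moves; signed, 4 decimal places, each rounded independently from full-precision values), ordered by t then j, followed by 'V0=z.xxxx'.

(0,0): Delta=0.1621 Bond=-28.9821
V0=2.1355

Since d<R<u, set p* = (R−d)/(u−d) = 0.4118; price each node as the discounted p*-expectation of its children.
Payoff layer (t=1): V(1,0)=0.0000, V(1,1)=5.2900
  t=0,j=0: stock 192.0000 → up 215.0400 (V=5.2900), down 182.4000 (V=0.0000). Price 2.1355; hedge Δ=0.1621, bond B=-28.9821.
Check: Δ(0,0)·S0 + B(0,0) = 2.1355 = V0.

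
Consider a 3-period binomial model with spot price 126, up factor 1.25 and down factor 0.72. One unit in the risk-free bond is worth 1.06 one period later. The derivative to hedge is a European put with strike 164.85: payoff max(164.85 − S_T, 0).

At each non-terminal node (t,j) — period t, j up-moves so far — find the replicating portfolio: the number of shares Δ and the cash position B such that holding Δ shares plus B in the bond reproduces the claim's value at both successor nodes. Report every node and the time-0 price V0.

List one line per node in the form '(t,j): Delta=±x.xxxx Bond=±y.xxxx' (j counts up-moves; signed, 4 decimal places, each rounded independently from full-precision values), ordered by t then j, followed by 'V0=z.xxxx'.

The replicating-portfolio and risk-neutral prices coincide; use p* = (1.06−0.72)/(1.25−0.72) = 0.6415 for the latter.
Payoff layer (t=3): V(3,0)=117.8208, V(3,1)=83.2020, V(3,2)=23.1000, V(3,3)=0.0000
(2,0): S=65.3184. Δ = (V_up−V_dn)/(S_up−S_dn) = (83.2020−117.8208)/(81.6480−47.0292) = -1.0000. V = [p*·83.2020 + (1−p*)·117.8208]/1.06 = 90.2005. B = V − Δ·S = 155.5189.
(2,1): S=113.4000. Δ = (V_up−V_dn)/(S_up−S_dn) = (23.1000−83.2020)/(141.7500−81.6480) = -1.0000. V = [p*·23.1000 + (1−p*)·83.2020]/1.06 = 42.1189. B = V − Δ·S = 155.5189.
(2,2): S=196.8750. Δ = (V_up−V_dn)/(S_up−S_dn) = (0.0000−23.1000)/(246.0938−141.7500) = -0.2214. V = [p*·0.0000 + (1−p*)·23.1000]/1.06 = 7.8124. B = V − Δ·S = 51.3973.
(1,0): S=90.7200. Δ = (V_up−V_dn)/(S_up−S_dn) = (42.1189−90.2005)/(113.4000−65.3184) = -1.0000. V = [p*·42.1189 + (1−p*)·90.2005]/1.06 = 55.9959. B = V − Δ·S = 146.7159.
(1,1): S=157.5000. Δ = (V_up−V_dn)/(S_up−S_dn) = (7.8124−42.1189)/(196.8750−113.4000) = -0.4110. V = [p*·7.8124 + (1−p*)·42.1189]/1.06 = 18.9726. B = V − Δ·S = 83.7018.
(0,0): S=126.0000. Δ = (V_up−V_dn)/(S_up−S_dn) = (18.9726−55.9959)/(157.5000−90.7200) = -0.5544. V = [p*·18.9726 + (1−p*)·55.9959]/1.06 = 30.4199. B = V − Δ·S = 100.2752.
Each (Δ,B) replicates both successor values, so the strategy is self-financing and V0 is arbitrage-free.

(0,0): Delta=-0.5544 Bond=100.2752
(1,0): Delta=-1.0000 Bond=146.7159
(1,1): Delta=-0.4110 Bond=83.7018
(2,0): Delta=-1.0000 Bond=155.5189
(2,1): Delta=-1.0000 Bond=155.5189
(2,2): Delta=-0.2214 Bond=51.3973
V0=30.4199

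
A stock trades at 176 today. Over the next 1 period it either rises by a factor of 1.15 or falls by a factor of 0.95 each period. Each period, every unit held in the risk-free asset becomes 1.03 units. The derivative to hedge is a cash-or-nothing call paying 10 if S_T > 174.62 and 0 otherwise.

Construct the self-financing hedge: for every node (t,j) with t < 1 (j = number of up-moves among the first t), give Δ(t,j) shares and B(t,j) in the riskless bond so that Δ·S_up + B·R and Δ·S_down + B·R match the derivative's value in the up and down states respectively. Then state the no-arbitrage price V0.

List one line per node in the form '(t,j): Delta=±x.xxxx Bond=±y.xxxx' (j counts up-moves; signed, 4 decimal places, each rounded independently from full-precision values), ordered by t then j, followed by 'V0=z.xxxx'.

Risk-neutral probability p* = (R−d)/(u−d) = (1.03−0.95)/(1.15−0.95) = 0.4000.
Terminal payoffs: V(1,0)=0.0000, V(1,1)=10.0000
Node (0,0) S=176.0000: V=(p*·10.0000+(1−p*)·0.0000)/1.03=3.8835; Δ=(10.0000−0.0000)/(202.4000−167.2000)=0.2841; B=V−Δ·S=-46.1165
The time-0 hedge costs 3.8835, which is the no-arbitrage price.

(0,0): Delta=0.2841 Bond=-46.1165
V0=3.8835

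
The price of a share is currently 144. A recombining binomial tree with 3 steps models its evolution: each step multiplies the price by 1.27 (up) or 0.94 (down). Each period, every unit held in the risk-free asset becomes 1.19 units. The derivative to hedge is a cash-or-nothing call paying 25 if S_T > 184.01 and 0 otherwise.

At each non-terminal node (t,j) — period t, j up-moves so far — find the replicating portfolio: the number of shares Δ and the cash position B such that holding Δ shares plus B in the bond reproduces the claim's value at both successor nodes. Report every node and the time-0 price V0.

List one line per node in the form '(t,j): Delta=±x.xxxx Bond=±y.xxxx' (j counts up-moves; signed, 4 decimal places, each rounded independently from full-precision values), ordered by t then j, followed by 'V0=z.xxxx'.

(0,0): Delta=0.1365 Bond=-7.0076
(1,0): Delta=0.3563 Bond=-38.0966
(1,1): Delta=0.0844 Bond=1.1834
(2,0): Delta=0.0000 Bond=0.0000
(2,1): Delta=0.4407 Bond=-59.8421
(2,2): Delta=0.0000 Bond=21.0084
V0=12.6425

Risk-neutral probability p* = (R−d)/(u−d) = (1.19−0.94)/(1.27−0.94) = 0.7576.
Terminal values V(3,·): V(3,0)=0.0000, V(3,1)=0.0000, V(3,2)=25.0000, V(3,3)=25.0000
(2,0): S=127.2384. Δ = (V_up−V_dn)/(S_up−S_dn) = (0.0000−0.0000)/(161.5928−119.6041) = 0.0000. V = [p*·0.0000 + (1−p*)·0.0000]/1.19 = 0.0000. B = V − Δ·S = 0.0000.
(2,1): S=171.9072. Δ = (V_up−V_dn)/(S_up−S_dn) = (25.0000−0.0000)/(218.3221−161.5928) = 0.4407. V = [p*·25.0000 + (1−p*)·0.0000]/1.19 = 15.9155. B = V − Δ·S = -59.8421.
(2,2): S=232.2576. Δ = (V_up−V_dn)/(S_up−S_dn) = (25.0000−25.0000)/(294.9672−218.3221) = 0.0000. V = [p*·25.0000 + (1−p*)·25.0000]/1.19 = 21.0084. B = V − Δ·S = 21.0084.
(1,0): S=135.3600. Δ = (V_up−V_dn)/(S_up−S_dn) = (15.9155−0.0000)/(171.9072−127.2384) = 0.3563. V = [p*·15.9155 + (1−p*)·0.0000]/1.19 = 10.1321. B = V − Δ·S = -38.0966.
(1,1): S=182.8800. Δ = (V_up−V_dn)/(S_up−S_dn) = (21.0084−15.9155)/(232.2576−171.9072) = 0.0844. V = [p*·21.0084 + (1−p*)·15.9155]/1.19 = 16.6166. B = V − Δ·S = 1.1834.
(0,0): S=144.0000. Δ = (V_up−V_dn)/(S_up−S_dn) = (16.6166−10.1321)/(182.8800−135.3600) = 0.1365. V = [p*·16.6166 + (1−p*)·10.1321]/1.19 = 12.6425. B = V − Δ·S = -7.0076.
The time-0 hedge costs 12.6425, which is the no-arbitrage price.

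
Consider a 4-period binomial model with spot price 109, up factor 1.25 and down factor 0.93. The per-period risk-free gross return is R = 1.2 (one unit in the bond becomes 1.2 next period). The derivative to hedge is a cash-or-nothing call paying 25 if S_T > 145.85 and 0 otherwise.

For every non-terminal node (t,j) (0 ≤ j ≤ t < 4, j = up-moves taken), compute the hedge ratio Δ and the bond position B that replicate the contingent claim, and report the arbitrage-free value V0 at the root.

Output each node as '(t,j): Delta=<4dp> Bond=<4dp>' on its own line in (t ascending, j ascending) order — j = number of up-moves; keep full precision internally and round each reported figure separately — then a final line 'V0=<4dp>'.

(0,0): Delta=0.0256 Bond=9.1000
(1,0): Delta=0.1411 Bond=-0.7868
(1,1): Delta=0.0097 Bond=13.0879
(2,0): Delta=0.5827 Bond=-42.5720
(2,1): Delta=0.0803 Bond=6.7647
(2,2): Delta=0.0000 Bond=17.3611
(3,0): Delta=0.0000 Bond=0.0000
(3,1): Delta=0.6630 Bond=-60.5469
(3,2): Delta=0.0000 Bond=20.8333
(3,3): Delta=0.0000 Bond=20.8333
V0=11.8939

Since d<R<u, set p* = (R−d)/(u−d) = 0.8437; price each node as the discounted p*-expectation of its children.
Terminal payoffs: V(4,0)=0.0000, V(4,1)=0.0000, V(4,2)=25.0000, V(4,3)=25.0000, V(4,4)=25.0000
  t=3,j=0: stock 87.6749 → up 109.5936 (V=0.0000), down 81.5377 (V=0.0000). Price 0.0000; hedge Δ=0.0000, bond B=0.0000.
  t=3,j=1: stock 117.8426 → up 147.3033 (V=25.0000), down 109.5936 (V=0.0000). Price 17.5781; hedge Δ=0.6630, bond B=-60.5469.
  t=3,j=2: stock 158.3906 → up 197.9883 (V=25.0000), down 147.3033 (V=25.0000). Price 20.8333; hedge Δ=0.0000, bond B=20.8333.
  t=3,j=3: stock 212.8906 → up 266.1133 (V=25.0000), down 197.9883 (V=25.0000). Price 20.8333; hedge Δ=0.0000, bond B=20.8333.
  t=2,j=0: stock 94.2741 → up 117.8426 (V=17.5781), down 87.6749 (V=0.0000). Price 12.3596; hedge Δ=0.5827, bond B=-42.5720.
  t=2,j=1: stock 126.7125 → up 158.3906 (V=20.8333), down 117.8426 (V=17.5781). Price 16.9373; hedge Δ=0.0803, bond B=6.7647.
  t=2,j=2: stock 170.3125 → up 212.8906 (V=20.8333), down 158.3906 (V=20.8333). Price 17.3611; hedge Δ=0.0000, bond B=17.3611.
  t=1,j=0: stock 101.3700 → up 126.7125 (V=16.9373), down 94.2741 (V=12.3596). Price 13.5183; hedge Δ=0.1411, bond B=-0.7868.
  t=1,j=1: stock 136.2500 → up 170.3125 (V=17.3611), down 126.7125 (V=16.9373). Price 14.4124; hedge Δ=0.0097, bond B=13.0879.
  t=0,j=0: stock 109.0000 → up 136.2500 (V=14.4124), down 101.3700 (V=13.5183). Price 11.8939; hedge Δ=0.0256, bond B=9.1000.
Root portfolio cost Δ·109+B reproduces V0=11.8939.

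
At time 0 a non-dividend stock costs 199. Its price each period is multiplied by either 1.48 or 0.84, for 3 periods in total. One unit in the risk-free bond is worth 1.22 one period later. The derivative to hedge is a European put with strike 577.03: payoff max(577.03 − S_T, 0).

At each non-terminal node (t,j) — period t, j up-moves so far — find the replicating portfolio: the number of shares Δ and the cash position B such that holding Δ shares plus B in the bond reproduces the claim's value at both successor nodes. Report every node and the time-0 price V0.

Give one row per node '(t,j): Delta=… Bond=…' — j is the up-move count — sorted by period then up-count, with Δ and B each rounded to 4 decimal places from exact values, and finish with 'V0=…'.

Under the risk-neutral measure, an up-move has probability p* = (R−d)/(u−d) = 0.5938 and values discount at R = 1.22.
Terminal values V(3,·): V(3,0)=459.0819, V(3,1)=369.2167, V(3,2)=210.8827, V(3,3)=0.0000
Node (2,0) S=140.4144: V=(p*·369.2167+(1−p*)·459.0819)/1.22=332.5610; Δ=(369.2167−459.0819)/(207.8133−117.9481)=-1.0000; B=V−Δ·S=472.9754
Node (2,1) S=247.3968: V=(p*·210.8827+(1−p*)·369.2167)/1.22=225.5786; Δ=(210.8827−369.2167)/(366.1473−207.8133)=-1.0000; B=V−Δ·S=472.9754
Node (2,2) S=435.8896: V=(p*·0.0000+(1−p*)·210.8827)/1.22=70.2222; Δ=(0.0000−210.8827)/(645.1166−366.1473)=-0.7559; B=V−Δ·S=399.7265
Node (1,0) S=167.1600: V=(p*·225.5786+(1−p*)·332.5610)/1.22=220.5248; Δ=(225.5786−332.5610)/(247.3968−140.4144)=-1.0000; B=V−Δ·S=387.6848
Node (1,1) S=294.5200: V=(p*·70.2222+(1−p*)·225.5786)/1.22=109.2916; Δ=(70.2222−225.5786)/(435.8896−247.3968)=-0.8242; B=V−Δ·S=352.0360
Node (0,0) S=199.0000: V=(p*·109.2916+(1−p*)·220.5248)/1.22=126.6230; Δ=(109.2916−220.5248)/(294.5200−167.1600)=-0.8734; B=V−Δ·S=300.4248
Self-financing check: at every node Δ·S+B equals the discounted successor values.

(0,0): Delta=-0.8734 Bond=300.4248
(1,0): Delta=-1.0000 Bond=387.6848
(1,1): Delta=-0.8242 Bond=352.0360
(2,0): Delta=-1.0000 Bond=472.9754
(2,1): Delta=-1.0000 Bond=472.9754
(2,2): Delta=-0.7559 Bond=399.7265
V0=126.6230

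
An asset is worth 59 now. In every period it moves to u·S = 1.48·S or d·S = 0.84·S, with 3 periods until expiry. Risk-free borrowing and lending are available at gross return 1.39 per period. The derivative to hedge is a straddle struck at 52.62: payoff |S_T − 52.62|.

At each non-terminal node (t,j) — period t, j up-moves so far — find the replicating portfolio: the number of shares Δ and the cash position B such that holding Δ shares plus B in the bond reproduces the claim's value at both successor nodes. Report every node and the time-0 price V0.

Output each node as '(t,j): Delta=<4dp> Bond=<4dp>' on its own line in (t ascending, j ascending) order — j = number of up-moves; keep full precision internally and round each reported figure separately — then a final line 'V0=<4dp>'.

(0,0): Delta=0.9904 Bond=-18.9921
(1,0): Delta=0.8874 Bond=-21.2931
(1,1): Delta=1.0000 Bond=-27.2346
(2,0): Delta=-0.3249 Bond=20.8729
(2,1): Delta=1.0000 Bond=-37.8561
(2,2): Delta=1.0000 Bond=-37.8561
V0=39.4433

No-arbitrage ⇒ martingale measure with p* = (R−d)/(u−d) = 0.8594.
Terminal payoffs: V(3,0)=17.6505, V(3,1)=8.9930, V(3,2)=55.9362, V(3,3)=138.6457
  t=2,j=0: stock 41.6304 → up 61.6130 (V=8.9930), down 34.9695 (V=17.6505). Price 7.3456; hedge Δ=-0.3249, bond B=20.8729.
  t=2,j=1: stock 73.3488 → up 108.5562 (V=55.9362), down 61.6130 (V=8.9930). Price 35.4927; hedge Δ=1.0000, bond B=-37.8561.
  t=2,j=2: stock 129.2336 → up 191.2657 (V=138.6457), down 108.5562 (V=55.9362). Price 91.3775; hedge Δ=1.0000, bond B=-37.8561.
  t=1,j=0: stock 49.5600 → up 73.3488 (V=35.4927), down 41.6304 (V=7.3456). Price 22.6867; hedge Δ=0.8874, bond B=-21.2931.
  t=1,j=1: stock 87.3200 → up 129.2336 (V=91.3775), down 73.3488 (V=35.4927). Price 60.0854; hedge Δ=1.0000, bond B=-27.2346.
  t=0,j=0: stock 59.0000 → up 87.3200 (V=60.0854), down 49.5600 (V=22.6867). Price 39.4433; hedge Δ=0.9904, bond B=-18.9921.
Check: Δ(0,0)·S0 + B(0,0) = 39.4433 = V0.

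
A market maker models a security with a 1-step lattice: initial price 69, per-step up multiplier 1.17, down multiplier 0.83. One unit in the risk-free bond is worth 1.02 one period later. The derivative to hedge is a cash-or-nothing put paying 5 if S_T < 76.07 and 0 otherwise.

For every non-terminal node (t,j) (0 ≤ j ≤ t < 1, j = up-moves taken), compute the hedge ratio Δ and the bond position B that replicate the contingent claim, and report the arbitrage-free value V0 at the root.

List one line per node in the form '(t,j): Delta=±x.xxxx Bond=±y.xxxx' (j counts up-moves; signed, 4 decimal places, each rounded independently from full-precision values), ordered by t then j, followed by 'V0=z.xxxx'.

(0,0): Delta=-0.2131 Bond=16.8685
V0=2.1626

Under the risk-neutral measure, an up-move has probability p* = (R−d)/(u−d) = 0.5588 and values discount at R = 1.02.
Terminal payoffs: V(1,0)=5.0000, V(1,1)=0.0000
  t=0,j=0: stock 69.0000 → up 80.7300 (V=0.0000), down 57.2700 (V=5.0000). Price 2.1626; hedge Δ=-0.2131, bond B=16.8685.
Root portfolio cost Δ·69+B reproduces V0=2.1626.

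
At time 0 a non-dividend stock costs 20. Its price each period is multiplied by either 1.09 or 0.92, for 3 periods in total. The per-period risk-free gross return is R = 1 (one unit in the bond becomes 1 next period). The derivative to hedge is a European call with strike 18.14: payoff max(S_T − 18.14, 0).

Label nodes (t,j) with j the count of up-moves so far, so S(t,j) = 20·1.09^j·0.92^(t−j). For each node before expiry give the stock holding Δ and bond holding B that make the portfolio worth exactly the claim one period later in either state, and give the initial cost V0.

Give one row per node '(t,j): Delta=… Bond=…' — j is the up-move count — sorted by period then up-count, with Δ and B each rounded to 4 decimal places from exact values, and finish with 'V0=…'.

(0,0): Delta=0.7885 Bond=-13.5283
(1,0): Delta=0.5657 Bond=-9.4290
(1,1): Delta=1.0000 Bond=-18.1400
(2,0): Delta=0.1083 Bond=-1.6859
(2,1): Delta=1.0000 Bond=-18.1400
(2,2): Delta=1.0000 Bond=-18.1400
V0=2.2408

No-arbitrage ⇒ martingale measure with p* = (R−d)/(u−d) = 0.4706.
Terminal values V(3,·): V(3,0)=0.0000, V(3,1)=0.3115, V(3,2)=3.7210, V(3,3)=7.7606
Node (2,0) S=16.9280: V=(p*·0.3115+(1−p*)·0.0000)/1=0.1466; Δ=(0.3115−0.0000)/(18.4515−15.5738)=0.1083; B=V−Δ·S=-1.6859
Node (2,1) S=20.0560: V=(p*·3.7210+(1−p*)·0.3115)/1=1.9160; Δ=(3.7210−0.3115)/(21.8610−18.4515)=1.0000; B=V−Δ·S=-18.1400
Node (2,2) S=23.7620: V=(p*·7.7606+(1−p*)·3.7210)/1=5.6220; Δ=(7.7606−3.7210)/(25.9006−21.8610)=1.0000; B=V−Δ·S=-18.1400
Node (1,0) S=18.4000: V=(p*·1.9160+(1−p*)·0.1466)/1=0.9793; Δ=(1.9160−0.1466)/(20.0560−16.9280)=0.5657; B=V−Δ·S=-9.4290
Node (1,1) S=21.8000: V=(p*·5.6220+(1−p*)·1.9160)/1=3.6600; Δ=(5.6220−1.9160)/(23.7620−20.0560)=1.0000; B=V−Δ·S=-18.1400
Node (0,0) S=20.0000: V=(p*·3.6600+(1−p*)·0.9793)/1=2.2408; Δ=(3.6600−0.9793)/(21.8000−18.4000)=0.7885; B=V−Δ·S=-13.5283
Root portfolio cost Δ·20+B reproduces V0=2.2408.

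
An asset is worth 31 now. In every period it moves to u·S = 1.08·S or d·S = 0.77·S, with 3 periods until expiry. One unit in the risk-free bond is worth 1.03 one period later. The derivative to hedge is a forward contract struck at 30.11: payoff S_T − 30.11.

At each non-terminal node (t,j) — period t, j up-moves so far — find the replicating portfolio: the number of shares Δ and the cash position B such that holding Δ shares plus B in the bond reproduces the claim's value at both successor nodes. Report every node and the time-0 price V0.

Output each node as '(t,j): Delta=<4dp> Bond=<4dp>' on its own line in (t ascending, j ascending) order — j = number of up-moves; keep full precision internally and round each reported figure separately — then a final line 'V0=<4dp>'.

(0,0): Delta=1.0000 Bond=-27.5549
(1,0): Delta=1.0000 Bond=-28.3816
(1,1): Delta=1.0000 Bond=-28.3816
(2,0): Delta=1.0000 Bond=-29.2330
(2,1): Delta=1.0000 Bond=-29.2330
(2,2): Delta=1.0000 Bond=-29.2330
V0=3.4451

Risk-neutral probability p* = (R−d)/(u−d) = (1.03−0.77)/(1.08−0.77) = 0.8387.
At expiry t=3: V(3,0)=-15.9575, V(3,1)=-10.2597, V(3,2)=-2.2680, V(3,3)=8.9411
Node (2,0) S=18.3799: V=(p*·-10.2597+(1−p*)·-15.9575)/1.03=-10.8531; Δ=(-10.2597−-15.9575)/(19.8503−14.1525)=1.0000; B=V−Δ·S=-29.2330
Node (2,1) S=25.7796: V=(p*·-2.2680+(1−p*)·-10.2597)/1.03=-3.4534; Δ=(-2.2680−-10.2597)/(27.8420−19.8503)=1.0000; B=V−Δ·S=-29.2330
Node (2,2) S=36.1584: V=(p*·8.9411+(1−p*)·-2.2680)/1.03=6.9254; Δ=(8.9411−-2.2680)/(39.0511−27.8420)=1.0000; B=V−Δ·S=-29.2330
Node (1,0) S=23.8700: V=(p*·-3.4534+(1−p*)·-10.8531)/1.03=-4.5116; Δ=(-3.4534−-10.8531)/(25.7796−18.3799)=1.0000; B=V−Δ·S=-28.3816
Node (1,1) S=33.4800: V=(p*·6.9254+(1−p*)·-3.4534)/1.03=5.0984; Δ=(6.9254−-3.4534)/(36.1584−25.7796)=1.0000; B=V−Δ·S=-28.3816
Node (0,0) S=31.0000: V=(p*·5.0984+(1−p*)·-4.5116)/1.03=3.4451; Δ=(5.0984−-4.5116)/(33.4800−23.8700)=1.0000; B=V−Δ·S=-27.5549
Each (Δ,B) replicates both successor values, so the strategy is self-financing and V0 is arbitrage-free.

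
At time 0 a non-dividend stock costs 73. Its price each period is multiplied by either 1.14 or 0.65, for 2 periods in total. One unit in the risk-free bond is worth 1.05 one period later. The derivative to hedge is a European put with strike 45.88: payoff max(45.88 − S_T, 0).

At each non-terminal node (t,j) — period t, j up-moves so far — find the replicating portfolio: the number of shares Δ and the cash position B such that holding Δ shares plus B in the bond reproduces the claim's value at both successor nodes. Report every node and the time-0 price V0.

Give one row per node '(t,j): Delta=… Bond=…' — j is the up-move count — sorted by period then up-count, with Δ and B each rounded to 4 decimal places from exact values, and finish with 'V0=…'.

(0,0): Delta=-0.0735 Bond=5.8284
(1,0): Delta=-0.6468 Bond=33.3192
(1,1): Delta=0.0000 Bond=0.0000
V0=0.4601

Risk-neutral probability p* = (R−d)/(u−d) = (1.05−0.65)/(1.14−0.65) = 0.8163.
Terminal values V(2,·): V(2,0)=15.0375, V(2,1)=0.0000, V(2,2)=0.0000
(1,0): S=47.4500. Δ = (V_up−V_dn)/(S_up−S_dn) = (0.0000−15.0375)/(54.0930−30.8425) = -0.6468. V = [p*·0.0000 + (1−p*)·15.0375]/1.05 = 2.6305. B = V − Δ·S = 33.3192.
(1,1): S=83.2200. Δ = (V_up−V_dn)/(S_up−S_dn) = (0.0000−0.0000)/(94.8708−54.0930) = 0.0000. V = [p*·0.0000 + (1−p*)·0.0000]/1.05 = 0.0000. B = V − Δ·S = 0.0000.
(0,0): S=73.0000. Δ = (V_up−V_dn)/(S_up−S_dn) = (0.0000−2.6305)/(83.2200−47.4500) = -0.0735. V = [p*·0.0000 + (1−p*)·2.6305]/1.05 = 0.4601. B = V − Δ·S = 5.8284.
Self-financing check: at every node Δ·S+B equals the discounted successor values.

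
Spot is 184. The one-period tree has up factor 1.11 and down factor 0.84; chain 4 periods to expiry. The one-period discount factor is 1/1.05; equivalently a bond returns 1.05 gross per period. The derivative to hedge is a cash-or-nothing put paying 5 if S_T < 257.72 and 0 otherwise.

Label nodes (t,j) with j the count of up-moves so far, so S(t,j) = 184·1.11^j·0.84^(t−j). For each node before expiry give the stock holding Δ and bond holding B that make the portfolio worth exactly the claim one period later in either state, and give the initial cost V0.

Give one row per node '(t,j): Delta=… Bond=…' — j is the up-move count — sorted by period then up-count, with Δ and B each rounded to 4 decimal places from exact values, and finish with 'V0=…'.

(0,0): Delta=-0.0409 Bond=10.1349
(1,0): Delta=0.0000 Bond=4.3192
(1,1): Delta=-0.0498 Bond=12.4480
(2,0): Delta=0.0000 Bond=4.5351
(2,1): Delta=0.0000 Bond=4.5351
(2,2): Delta=-0.0605 Bond=15.5091
(3,0): Delta=0.0000 Bond=4.7619
(3,1): Delta=0.0000 Bond=4.7619
(3,2): Delta=0.0000 Bond=4.7619
(3,3): Delta=-0.0736 Bond=19.5767
V0=2.6082

Under the risk-neutral measure, an up-move has probability p* = (R−d)/(u−d) = 0.7778 and values discount at R = 1.05.
Terminal payoffs: V(4,0)=5.0000, V(4,1)=5.0000, V(4,2)=5.0000, V(4,3)=5.0000, V(4,4)=0.0000
(3,0): S=109.0575. Δ = (V_up−V_dn)/(S_up−S_dn) = (5.0000−5.0000)/(121.0539−91.6083) = 0.0000. V = [p*·5.0000 + (1−p*)·5.0000]/1.05 = 4.7619. B = V − Δ·S = 4.7619.
(3,1): S=144.1117. Δ = (V_up−V_dn)/(S_up−S_dn) = (5.0000−5.0000)/(159.9640−121.0539) = 0.0000. V = [p*·5.0000 + (1−p*)·5.0000]/1.05 = 4.7619. B = V − Δ·S = 4.7619.
(3,2): S=190.4334. Δ = (V_up−V_dn)/(S_up−S_dn) = (5.0000−5.0000)/(211.3810−159.9640) = 0.0000. V = [p*·5.0000 + (1−p*)·5.0000]/1.05 = 4.7619. B = V − Δ·S = 4.7619.
(3,3): S=251.6441. Δ = (V_up−V_dn)/(S_up−S_dn) = (0.0000−5.0000)/(279.3250−211.3810) = -0.0736. V = [p*·0.0000 + (1−p*)·5.0000]/1.05 = 1.0582. B = V − Δ·S = 19.5767.
(2,0): S=129.8304. Δ = (V_up−V_dn)/(S_up−S_dn) = (4.7619−4.7619)/(144.1117−109.0575) = 0.0000. V = [p*·4.7619 + (1−p*)·4.7619]/1.05 = 4.5351. B = V − Δ·S = 4.5351.
(2,1): S=171.5616. Δ = (V_up−V_dn)/(S_up−S_dn) = (4.7619−4.7619)/(190.4334−144.1117) = 0.0000. V = [p*·4.7619 + (1−p*)·4.7619]/1.05 = 4.5351. B = V − Δ·S = 4.5351.
(2,2): S=226.7064. Δ = (V_up−V_dn)/(S_up−S_dn) = (1.0582−4.7619)/(251.6441−190.4334) = -0.0605. V = [p*·1.0582 + (1−p*)·4.7619]/1.05 = 1.7917. B = V − Δ·S = 15.5091.
(1,0): S=154.5600. Δ = (V_up−V_dn)/(S_up−S_dn) = (4.5351−4.5351)/(171.5616−129.8304) = 0.0000. V = [p*·4.5351 + (1−p*)·4.5351]/1.05 = 4.3192. B = V − Δ·S = 4.3192.
(1,1): S=204.2400. Δ = (V_up−V_dn)/(S_up−S_dn) = (1.7917−4.5351)/(226.7064−171.5616) = -0.0498. V = [p*·1.7917 + (1−p*)·4.5351]/1.05 = 2.2870. B = V − Δ·S = 12.4480.
(0,0): S=184.0000. Δ = (V_up−V_dn)/(S_up−S_dn) = (2.2870−4.3192)/(204.2400−154.5600) = -0.0409. V = [p*·2.2870 + (1−p*)·4.3192]/1.05 = 2.6082. B = V − Δ·S = 10.1349.
Root portfolio cost Δ·184+B reproduces V0=2.6082.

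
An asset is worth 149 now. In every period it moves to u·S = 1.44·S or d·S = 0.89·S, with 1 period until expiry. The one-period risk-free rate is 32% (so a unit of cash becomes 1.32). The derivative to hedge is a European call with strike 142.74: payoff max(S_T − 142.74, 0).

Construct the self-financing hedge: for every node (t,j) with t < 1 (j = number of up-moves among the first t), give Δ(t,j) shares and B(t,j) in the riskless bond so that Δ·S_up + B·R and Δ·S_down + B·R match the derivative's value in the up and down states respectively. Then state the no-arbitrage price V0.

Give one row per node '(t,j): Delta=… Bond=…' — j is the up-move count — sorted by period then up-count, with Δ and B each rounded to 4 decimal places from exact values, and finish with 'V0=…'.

Risk-neutral probability p* = (R−d)/(u−d) = (1.32−0.89)/(1.44−0.89) = 0.7818.
Payoff layer (t=1): V(1,0)=0.0000, V(1,1)=71.8200
(0,0): S=149.0000. Δ = (V_up−V_dn)/(S_up−S_dn) = (71.8200−0.0000)/(214.5600−132.6100) = 0.8764. V = [p*·71.8200 + (1−p*)·0.0000]/1.32 = 42.5380. B = V − Δ·S = -88.0438.
Each (Δ,B) replicates both successor values, so the strategy is self-financing and V0 is arbitrage-free.

(0,0): Delta=0.8764 Bond=-88.0438
V0=42.5380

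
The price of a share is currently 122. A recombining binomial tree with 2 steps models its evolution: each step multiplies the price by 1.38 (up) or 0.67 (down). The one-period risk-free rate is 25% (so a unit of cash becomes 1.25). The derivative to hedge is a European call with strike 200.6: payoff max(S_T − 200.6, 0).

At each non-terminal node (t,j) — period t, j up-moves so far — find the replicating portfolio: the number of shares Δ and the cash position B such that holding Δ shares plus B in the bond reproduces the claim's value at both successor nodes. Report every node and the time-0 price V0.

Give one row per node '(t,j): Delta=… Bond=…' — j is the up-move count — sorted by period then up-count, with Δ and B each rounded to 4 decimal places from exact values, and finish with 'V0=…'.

(0,0): Delta=0.2394 Bond=-15.6577
(1,0): Delta=0.0000 Bond=0.0000
(1,1): Delta=0.2655 Bond=-23.9590
V0=13.5545

Risk-neutral probability p* = (R−d)/(u−d) = (1.25−0.67)/(1.38−0.67) = 0.8169.
Payoff layer (t=2): V(2,0)=0.0000, V(2,1)=0.0000, V(2,2)=31.7368
(1,0): S=81.7400. Δ = (V_up−V_dn)/(S_up−S_dn) = (0.0000−0.0000)/(112.8012−54.7658) = 0.0000. V = [p*·0.0000 + (1−p*)·0.0000]/1.25 = 0.0000. B = V − Δ·S = 0.0000.
(1,1): S=168.3600. Δ = (V_up−V_dn)/(S_up−S_dn) = (31.7368−0.0000)/(232.3368−112.8012) = 0.2655. V = [p*·31.7368 + (1−p*)·0.0000]/1.25 = 20.7407. B = V − Δ·S = -23.9590.
(0,0): S=122.0000. Δ = (V_up−V_dn)/(S_up−S_dn) = (20.7407−0.0000)/(168.3600−81.7400) = 0.2394. V = [p*·20.7407 + (1−p*)·0.0000]/1.25 = 13.5545. B = V − Δ·S = -15.6577.
Self-financing check: at every node Δ·S+B equals the discounted successor values.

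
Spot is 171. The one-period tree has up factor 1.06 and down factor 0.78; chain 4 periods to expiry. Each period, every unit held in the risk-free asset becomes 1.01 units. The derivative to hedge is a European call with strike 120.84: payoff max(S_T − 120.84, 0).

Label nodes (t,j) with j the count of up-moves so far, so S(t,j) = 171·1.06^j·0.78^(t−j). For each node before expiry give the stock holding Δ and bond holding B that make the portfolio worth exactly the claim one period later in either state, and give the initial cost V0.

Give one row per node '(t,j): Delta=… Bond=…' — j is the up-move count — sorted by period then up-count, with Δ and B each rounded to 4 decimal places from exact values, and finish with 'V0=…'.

Under the risk-neutral measure, an up-move has probability p* = (R−d)/(u−d) = 0.8214 and values discount at R = 1.01.
At expiry t=4: V(4,0)=0.0000, V(4,1)=0.0000, V(4,2)=0.0000, V(4,3)=38.0177, V(4,4)=95.0436
(3,0): S=81.1484. Δ = (V_up−V_dn)/(S_up−S_dn) = (0.0000−0.0000)/(86.0173−63.2957) = 0.0000. V = [p*·0.0000 + (1−p*)·0.0000]/1.01 = 0.0000. B = V − Δ·S = 0.0000.
(3,1): S=110.2786. Δ = (V_up−V_dn)/(S_up−S_dn) = (0.0000−0.0000)/(116.8953−86.0173) = 0.0000. V = [p*·0.0000 + (1−p*)·0.0000]/1.01 = 0.0000. B = V − Δ·S = 0.0000.
(3,2): S=149.8658. Δ = (V_up−V_dn)/(S_up−S_dn) = (38.0177−0.0000)/(158.8577−116.8953) = 0.9060. V = [p*·38.0177 + (1−p*)·0.0000]/1.01 = 30.9196. B = V − Δ·S = -104.8579.
(3,3): S=203.6637. Δ = (V_up−V_dn)/(S_up−S_dn) = (95.0436−38.0177)/(215.8836−158.8577) = 1.0000. V = [p*·95.0436 + (1−p*)·38.0177]/1.01 = 84.0202. B = V − Δ·S = -119.6436.
(2,0): S=104.0364. Δ = (V_up−V_dn)/(S_up−S_dn) = (0.0000−0.0000)/(110.2786−81.1484) = 0.0000. V = [p*·0.0000 + (1−p*)·0.0000]/1.01 = 0.0000. B = V − Δ·S = 0.0000.
(2,1): S=141.3828. Δ = (V_up−V_dn)/(S_up−S_dn) = (30.9196−0.0000)/(149.8658−110.2786) = 0.7811. V = [p*·30.9196 + (1−p*)·0.0000]/1.01 = 25.1468. B = V − Δ·S = -85.2805.
(2,2): S=192.1356. Δ = (V_up−V_dn)/(S_up−S_dn) = (84.0202−30.9196)/(203.6637−149.8658) = 0.9870. V = [p*·84.0202 + (1−p*)·30.9196]/1.01 = 73.7999. B = V − Δ·S = -115.8448.
(1,0): S=133.3800. Δ = (V_up−V_dn)/(S_up−S_dn) = (25.1468−0.0000)/(141.3828−104.0364) = 0.6733. V = [p*·25.1468 + (1−p*)·0.0000]/1.01 = 20.4518. B = V − Δ·S = -69.3582.
(1,1): S=181.2600. Δ = (V_up−V_dn)/(S_up−S_dn) = (73.7999−25.1468)/(192.1356−141.3828) = 0.9586. V = [p*·73.7999 + (1−p*)·25.1468]/1.01 = 64.4672. B = V − Δ·S = -109.2940.
(0,0): S=171.0000. Δ = (V_up−V_dn)/(S_up−S_dn) = (64.4672−20.4518)/(181.2600−133.3800) = 0.9193. V = [p*·64.4672 + (1−p*)·20.4518]/1.01 = 56.0468. B = V − Δ·S = -101.1511.
Root portfolio cost Δ·171+B reproduces V0=56.0468.

(0,0): Delta=0.9193 Bond=-101.1511
(1,0): Delta=0.6733 Bond=-69.3582
(1,1): Delta=0.9586 Bond=-109.2940
(2,0): Delta=0.0000 Bond=0.0000
(2,1): Delta=0.7811 Bond=-85.2805
(2,2): Delta=0.9870 Bond=-115.8448
(3,0): Delta=0.0000 Bond=0.0000
(3,1): Delta=0.0000 Bond=0.0000
(3,2): Delta=0.9060 Bond=-104.8579
(3,3): Delta=1.0000 Bond=-119.6436
V0=56.0468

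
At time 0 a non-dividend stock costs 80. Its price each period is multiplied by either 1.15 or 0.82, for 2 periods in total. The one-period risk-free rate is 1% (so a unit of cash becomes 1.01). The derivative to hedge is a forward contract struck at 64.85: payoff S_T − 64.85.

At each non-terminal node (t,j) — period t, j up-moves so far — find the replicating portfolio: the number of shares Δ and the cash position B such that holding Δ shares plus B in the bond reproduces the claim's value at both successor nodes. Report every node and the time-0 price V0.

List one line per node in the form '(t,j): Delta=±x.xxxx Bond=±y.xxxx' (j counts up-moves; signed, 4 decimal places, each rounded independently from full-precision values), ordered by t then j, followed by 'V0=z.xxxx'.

(0,0): Delta=1.0000 Bond=-63.5722
(1,0): Delta=1.0000 Bond=-64.2079
(1,1): Delta=1.0000 Bond=-64.2079
V0=16.4278

Since d<R<u, set p* = (R−d)/(u−d) = 0.5758; price each node as the discounted p*-expectation of its children.
At expiry t=2: V(2,0)=-11.0580, V(2,1)=10.5900, V(2,2)=40.9500
  t=1,j=0: stock 65.6000 → up 75.4400 (V=10.5900), down 53.7920 (V=-11.0580). Price 1.3921; hedge Δ=1.0000, bond B=-64.2079.
  t=1,j=1: stock 92.0000 → up 105.8000 (V=40.9500), down 75.4400 (V=10.5900). Price 27.7921; hedge Δ=1.0000, bond B=-64.2079.
  t=0,j=0: stock 80.0000 → up 92.0000 (V=27.7921), down 65.6000 (V=1.3921). Price 16.4278; hedge Δ=1.0000, bond B=-63.5722.
The time-0 hedge costs 16.4278, which is the no-arbitrage price.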